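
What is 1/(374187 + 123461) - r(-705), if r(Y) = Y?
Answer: 350841841/497648 ≈ 705.00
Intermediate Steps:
1/(374187 + 123461) - r(-705) = 1/(374187 + 123461) - 1*(-705) = 1/497648 + 705 = 350841841/497648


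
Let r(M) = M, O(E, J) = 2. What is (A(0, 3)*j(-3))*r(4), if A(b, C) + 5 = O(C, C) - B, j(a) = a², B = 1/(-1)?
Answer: -72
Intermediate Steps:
B = -1
A(b, C) = -2 (A(b, C) = -5 + (2 - 1*(-1)) = -5 + (2 + 1) = -5 + 3 = -2)
(A(0, 3)*j(-3))*r(4) = -2*(-3)²*4 = -2*9*4 = -18*4 = -72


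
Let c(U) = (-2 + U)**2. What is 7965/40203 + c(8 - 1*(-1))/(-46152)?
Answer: 13541879/68720328 ≈ 0.19706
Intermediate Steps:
7965/40203 + c(8 - 1*(-1))/(-46152) = 7965/40203 + (-2 + (8 - 1*(-1)))**2/(-46152) = 7965*(1/40203) + (-2 + (8 + 1))**2*(-1/46152) = 295/1489 + (-2 + 9)**2*(-1/46152) = 295/1489 + 7**2*(-1/46152) = 295/1489 + 49*(-1/46152) = 295/1489 - 49/46152 = 13541879/68720328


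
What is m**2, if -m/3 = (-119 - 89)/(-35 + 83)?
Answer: 169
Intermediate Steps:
m = 13 (m = -3*(-119 - 89)/(-35 + 83) = -(-624)/48 = -3*(-13/3) = 13)
m**2 = 13**2 = 169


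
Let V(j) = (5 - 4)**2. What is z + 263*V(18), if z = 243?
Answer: 506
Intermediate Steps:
V(j) = 1 (V(j) = 1**2 = 1)
z + 263*V(18) = 243 + 263*1 = 243 + 263 = 506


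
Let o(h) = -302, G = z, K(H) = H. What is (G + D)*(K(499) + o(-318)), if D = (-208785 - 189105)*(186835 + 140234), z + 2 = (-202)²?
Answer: -25637076390776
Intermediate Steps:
z = 40802 (z = -2 + (-202)² = -2 + 40804 = 40802)
D = -130137484410 (D = -397890*327069 = -130137484410)
G = 40802
(G + D)*(K(499) + o(-318)) = (40802 - 130137484410)*(499 - 302) = -130137443608*197 = -25637076390776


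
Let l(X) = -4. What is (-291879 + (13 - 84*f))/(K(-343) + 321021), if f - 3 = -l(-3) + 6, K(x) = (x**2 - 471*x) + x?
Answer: -146479/299940 ≈ -0.48836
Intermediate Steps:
K(x) = x**2 - 470*x
f = 13 (f = 3 + (-1*(-4) + 6) = 3 + (4 + 6) = 3 + 10 = 13)
(-291879 + (13 - 84*f))/(K(-343) + 321021) = (-291879 + (13 - 84*13))/(-343*(-470 - 343) + 321021) = (-291879 + (13 - 1092))/(-343*(-813) + 321021) = (-291879 - 1079)/(278859 + 321021) = -292958/599880 = -292958*1/599880 = -146479/299940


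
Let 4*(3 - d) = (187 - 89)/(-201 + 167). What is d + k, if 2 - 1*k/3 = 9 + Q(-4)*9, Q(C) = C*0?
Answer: -1175/68 ≈ -17.279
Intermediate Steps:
Q(C) = 0
k = -21 (k = 6 - 3*(9 + 0*9) = 6 - 3*(9 + 0) = 6 - 3*9 = 6 - 27 = -21)
d = 253/68 (d = 3 - (187 - 89)/(4*(-201 + 167)) = 3 - 49/(2*(-34)) = 3 - 49*(-1)/(2*34) = 3 - ¼*(-49/17) = 3 + 49/68 = 253/68 ≈ 3.7206)
d + k = 253/68 - 21 = -1175/68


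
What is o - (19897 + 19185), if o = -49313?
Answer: -88395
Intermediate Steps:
o - (19897 + 19185) = -49313 - (19897 + 19185) = -49313 - 1*39082 = -49313 - 39082 = -88395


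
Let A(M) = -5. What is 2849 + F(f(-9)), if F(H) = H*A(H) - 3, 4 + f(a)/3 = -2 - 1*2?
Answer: 2966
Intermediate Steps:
f(a) = -24 (f(a) = -12 + 3*(-2 - 1*2) = -12 + 3*(-2 - 2) = -12 + 3*(-4) = -12 - 12 = -24)
F(H) = -3 - 5*H (F(H) = H*(-5) - 3 = -5*H - 3 = -3 - 5*H)
2849 + F(f(-9)) = 2849 + (-3 - 5*(-24)) = 2849 + (-3 + 120) = 2849 + 117 = 2966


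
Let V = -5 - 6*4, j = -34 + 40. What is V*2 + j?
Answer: -52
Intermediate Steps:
j = 6
V = -29 (V = -5 - 24 = -29)
V*2 + j = -29*2 + 6 = -58 + 6 = -52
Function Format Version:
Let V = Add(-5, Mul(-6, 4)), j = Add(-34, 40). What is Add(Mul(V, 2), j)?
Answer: -52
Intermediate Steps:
j = 6
V = -29 (V = Add(-5, -24) = -29)
Add(Mul(V, 2), j) = Add(Mul(-29, 2), 6) = Add(-58, 6) = -52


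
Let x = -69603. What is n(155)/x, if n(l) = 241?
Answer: -241/69603 ≈ -0.0034625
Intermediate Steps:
n(155)/x = 241/(-69603) = 241*(-1/69603) = -241/69603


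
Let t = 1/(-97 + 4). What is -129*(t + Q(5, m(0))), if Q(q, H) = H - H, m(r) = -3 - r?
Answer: 43/31 ≈ 1.3871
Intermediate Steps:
Q(q, H) = 0
t = -1/93 (t = 1/(-93) = -1/93 ≈ -0.010753)
-129*(t + Q(5, m(0))) = -129*(-1/93 + 0) = -129*(-1/93) = 43/31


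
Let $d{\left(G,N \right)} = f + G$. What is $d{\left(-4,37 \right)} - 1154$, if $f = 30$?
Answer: $-1128$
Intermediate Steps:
$d{\left(G,N \right)} = 30 + G$
$d{\left(-4,37 \right)} - 1154 = \left(30 - 4\right) - 1154 = 26 - 1154 = -1128$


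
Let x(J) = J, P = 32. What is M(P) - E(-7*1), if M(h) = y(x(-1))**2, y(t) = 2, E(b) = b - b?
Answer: 4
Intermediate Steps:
E(b) = 0
M(h) = 4 (M(h) = 2**2 = 4)
M(P) - E(-7*1) = 4 - 1*0 = 4 + 0 = 4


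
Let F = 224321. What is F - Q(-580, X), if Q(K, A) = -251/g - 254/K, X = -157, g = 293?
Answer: 19060590949/84970 ≈ 2.2432e+5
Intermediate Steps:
Q(K, A) = -251/293 - 254/K
F - Q(-580, X) = 224321 - (-251/293 - 254/(-580)) = 224321 - (-251/293 - 254*(-1/580)) = 224321 - (-251/293 + 127/290) = 224321 - 1*(-35579/84970) = 224321 + 35579/84970 = 19060590949/84970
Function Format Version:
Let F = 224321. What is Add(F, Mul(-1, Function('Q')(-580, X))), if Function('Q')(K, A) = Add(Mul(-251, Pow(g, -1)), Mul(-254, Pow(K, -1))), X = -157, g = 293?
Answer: Rational(19060590949, 84970) ≈ 2.2432e+5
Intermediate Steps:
Function('Q')(K, A) = Add(Rational(-251, 293), Mul(-254, Pow(K, -1))) (Function('Q')(K, A) = Add(Mul(-251, Pow(293, -1)), Mul(-254, Pow(K, -1))) = Add(Mul(-251, Rational(1, 293)), Mul(-254, Pow(K, -1))) = Add(Rational(-251, 293), Mul(-254, Pow(K, -1))))
Add(F, Mul(-1, Function('Q')(-580, X))) = Add(224321, Mul(-1, Add(Rational(-251, 293), Mul(-254, Pow(-580, -1))))) = Add(224321, Mul(-1, Add(Rational(-251, 293), Mul(-254, Rational(-1, 580))))) = Add(224321, Mul(-1, Add(Rational(-251, 293), Rational(127, 290)))) = Add(224321, Mul(-1, Rational(-35579, 84970))) = Add(224321, Rational(35579, 84970)) = Rational(19060590949, 84970)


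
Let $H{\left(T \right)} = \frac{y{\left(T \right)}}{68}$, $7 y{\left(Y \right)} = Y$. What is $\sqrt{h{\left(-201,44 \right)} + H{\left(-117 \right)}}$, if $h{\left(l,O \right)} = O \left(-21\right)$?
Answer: $\frac{i \sqrt{52352979}}{238} \approx 30.401 i$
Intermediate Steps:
$h{\left(l,O \right)} = - 21 O$
$y{\left(Y \right)} = \frac{Y}{7}$
$H{\left(T \right)} = \frac{T}{476}$ ($H{\left(T \right)} = \frac{\frac{1}{7} T}{68} = \frac{T}{7} \cdot \frac{1}{68} = \frac{T}{476}$)
$\sqrt{h{\left(-201,44 \right)} + H{\left(-117 \right)}} = \sqrt{\left(-21\right) 44 + \frac{1}{476} \left(-117\right)} = \sqrt{-924 - \frac{117}{476}} = \sqrt{- \frac{439941}{476}} = \frac{i \sqrt{52352979}}{238}$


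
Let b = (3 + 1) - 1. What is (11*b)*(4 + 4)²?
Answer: 2112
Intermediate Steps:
b = 3 (b = 4 - 1 = 3)
(11*b)*(4 + 4)² = (11*3)*(4 + 4)² = 33*8² = 33*64 = 2112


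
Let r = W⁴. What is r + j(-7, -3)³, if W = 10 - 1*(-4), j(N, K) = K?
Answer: 38389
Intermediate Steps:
W = 14 (W = 10 + 4 = 14)
r = 38416 (r = 14⁴ = 38416)
r + j(-7, -3)³ = 38416 + (-3)³ = 38416 - 27 = 38389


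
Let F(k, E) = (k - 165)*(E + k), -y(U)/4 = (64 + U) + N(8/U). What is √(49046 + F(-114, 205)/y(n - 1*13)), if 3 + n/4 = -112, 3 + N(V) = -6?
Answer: √34267440614/836 ≈ 221.43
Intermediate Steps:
N(V) = -9 (N(V) = -3 - 6 = -9)
n = -460 (n = -12 + 4*(-112) = -12 - 448 = -460)
y(U) = -220 - 4*U (y(U) = -4*((64 + U) - 9) = -4*(55 + U) = -220 - 4*U)
F(k, E) = (-165 + k)*(E + k)
√(49046 + F(-114, 205)/y(n - 1*13)) = √(49046 + ((-114)² - 165*205 - 165*(-114) + 205*(-114))/(-220 - 4*(-460 - 1*13))) = √(49046 + (12996 - 33825 + 18810 - 23370)/(-220 - 4*(-460 - 13))) = √(49046 - 25389/(-220 - 4*(-473))) = √(49046 - 25389/(-220 + 1892)) = √(49046 - 25389/1672) = √(81979523/1672) = √34267440614/836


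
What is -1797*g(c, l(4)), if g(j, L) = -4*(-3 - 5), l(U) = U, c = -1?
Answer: -57504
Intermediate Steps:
g(j, L) = 32 (g(j, L) = -4*(-8) = 32)
-1797*g(c, l(4)) = -1797*32 = -57504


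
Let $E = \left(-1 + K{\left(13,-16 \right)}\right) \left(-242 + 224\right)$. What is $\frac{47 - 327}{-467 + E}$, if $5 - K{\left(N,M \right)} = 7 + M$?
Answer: $\frac{280}{701} \approx 0.39943$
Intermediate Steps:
$K{\left(N,M \right)} = -2 - M$ ($K{\left(N,M \right)} = 5 - \left(7 + M\right) = -2 - M$)
$E = -234$ ($E = \left(-1 - -14\right) \left(-242 + 224\right) = \left(-1 + \left(-2 + 16\right)\right) \left(-18\right) = \left(-1 + 14\right) \left(-18\right) = 13 \left(-18\right) = -234$)
$\frac{47 - 327}{-467 + E} = \frac{47 - 327}{-467 - 234} = \frac{1}{-701} \left(-280\right) = \left(- \frac{1}{701}\right) \left(-280\right) = \frac{280}{701}$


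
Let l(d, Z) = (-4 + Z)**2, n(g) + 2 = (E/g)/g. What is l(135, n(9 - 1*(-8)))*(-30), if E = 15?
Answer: -88648830/83521 ≈ -1061.4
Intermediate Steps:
n(g) = -2 + 15/g**2 (n(g) = -2 + (15/g)/g = -2 + 15/g**2)
l(135, n(9 - 1*(-8)))*(-30) = (-4 + (-2 + 15/(9 - 1*(-8))**2))**2*(-30) = (-4 + (-2 + 15/(9 + 8)**2))**2*(-30) = (-4 + (-2 + 15/17**2))**2*(-30) = (-4 + (-2 + 15*(1/289)))**2*(-30) = (-4 + (-2 + 15/289))**2*(-30) = (-4 - 563/289)**2*(-30) = (-1719/289)**2*(-30) = (2954961/83521)*(-30) = -88648830/83521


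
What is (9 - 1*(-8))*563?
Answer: 9571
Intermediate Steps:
(9 - 1*(-8))*563 = (9 + 8)*563 = 17*563 = 9571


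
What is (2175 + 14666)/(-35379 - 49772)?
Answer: -1531/7741 ≈ -0.19778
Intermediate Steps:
(2175 + 14666)/(-35379 - 49772) = 16841/(-85151) = 16841*(-1/85151) = -1531/7741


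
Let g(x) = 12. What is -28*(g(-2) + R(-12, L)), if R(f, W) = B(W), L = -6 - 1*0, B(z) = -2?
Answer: -280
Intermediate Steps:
L = -6 (L = -6 + 0 = -6)
R(f, W) = -2
-28*(g(-2) + R(-12, L)) = -28*(12 - 2) = -28*10 = -280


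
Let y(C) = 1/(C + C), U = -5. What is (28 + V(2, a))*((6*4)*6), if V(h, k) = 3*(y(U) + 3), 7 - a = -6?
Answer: 26424/5 ≈ 5284.8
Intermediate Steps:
y(C) = 1/(2*C)
a = 13 (a = 7 - 1*(-6) = 7 + 6 = 13)
V(h, k) = 87/10 (V(h, k) = 3*((½)/(-5) + 3) = 3*((½)*(-⅕) + 3) = 3*(-⅒ + 3) = 3*(29/10) = 87/10)
(28 + V(2, a))*((6*4)*6) = (28 + 87/10)*((6*4)*6) = 367*(24*6)/10 = (367/10)*144 = 26424/5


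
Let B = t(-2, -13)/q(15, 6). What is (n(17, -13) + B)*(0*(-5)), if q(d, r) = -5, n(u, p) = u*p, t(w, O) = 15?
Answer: 0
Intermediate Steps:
n(u, p) = p*u
B = -3 (B = 15/(-5) = 15*(-1/5) = -3)
(n(17, -13) + B)*(0*(-5)) = (-13*17 - 3)*(0*(-5)) = (-221 - 3)*0 = -224*0 = 0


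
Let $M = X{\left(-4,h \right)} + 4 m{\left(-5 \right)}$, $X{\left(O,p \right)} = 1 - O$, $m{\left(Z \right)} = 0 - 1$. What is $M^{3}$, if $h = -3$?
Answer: $1$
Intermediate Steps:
$m{\left(Z \right)} = -1$
$M = 1$ ($M = \left(1 - -4\right) + 4 \left(-1\right) = \left(1 + 4\right) - 4 = 5 - 4 = 1$)
$M^{3} = 1^{3} = 1$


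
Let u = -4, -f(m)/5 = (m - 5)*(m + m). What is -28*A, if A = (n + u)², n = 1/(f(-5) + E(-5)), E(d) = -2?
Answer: -28252567/63001 ≈ -448.45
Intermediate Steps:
f(m) = -10*m*(-5 + m) (f(m) = -5*(m - 5)*(m + m) = -5*(-5 + m)*2*m = -10*m*(-5 + m))
n = -1/502 (n = 1/(10*(-5)*(5 - 1*(-5)) - 2) = 1/(10*(-5)*(5 + 5) - 2) = 1/(10*(-5)*10 - 2) = 1/(-500 - 2) = 1/(-502) = -1/502 ≈ -0.0019920)
A = 4036081/252004 (A = (-1/502 - 4)² = (-2009/502)² = 4036081/252004 ≈ 16.016)
-28*A = -28*4036081/252004 = -28252567/63001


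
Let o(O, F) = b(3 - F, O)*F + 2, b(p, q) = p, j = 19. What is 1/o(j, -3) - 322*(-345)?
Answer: 1777439/16 ≈ 1.1109e+5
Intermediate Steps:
o(O, F) = 2 + F*(3 - F) (o(O, F) = (3 - F)*F + 2 = F*(3 - F) + 2 = 2 + F*(3 - F))
1/o(j, -3) - 322*(-345) = 1/(2 - 1*(-3)*(-3 - 3)) - 322*(-345) = 1/(2 - 1*(-3)*(-6)) + 111090 = 1/(2 - 18) + 111090 = 1/(-16) + 111090 = -1/16 + 111090 = 1777439/16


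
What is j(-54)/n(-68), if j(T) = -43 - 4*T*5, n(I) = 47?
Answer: 1037/47 ≈ 22.064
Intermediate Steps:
j(T) = -43 - 20*T
j(-54)/n(-68) = (-43 - 20*(-54))/47 = (-43 + 1080)*(1/47) = 1037*(1/47) = 1037/47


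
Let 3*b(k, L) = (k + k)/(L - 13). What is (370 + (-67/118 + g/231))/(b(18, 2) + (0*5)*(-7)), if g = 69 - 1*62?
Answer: -1438687/4248 ≈ -338.67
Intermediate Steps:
g = 7 (g = 69 - 62 = 7)
b(k, L) = 2*k/(3*(-13 + L)) (b(k, L) = ((k + k)/(L - 13))/3 = ((2*k)/(-13 + L))/3 = (2*k/(-13 + L))/3 = 2*k/(3*(-13 + L)))
(370 + (-67/118 + g/231))/(b(18, 2) + (0*5)*(-7)) = (370 + (-67/118 + 7/231))/((⅔)*18/(-13 + 2) + (0*5)*(-7)) = (370 + (-67*1/118 + 7*(1/231)))/((⅔)*18/(-11) + 0*(-7)) = (370 + (-67/118 + 1/33))/((⅔)*18*(-1/11) + 0) = (370 - 2093/3894)/(-12/11 + 0) = 1438687/(3894*(-12/11)) = (1438687/3894)*(-11/12) = -1438687/4248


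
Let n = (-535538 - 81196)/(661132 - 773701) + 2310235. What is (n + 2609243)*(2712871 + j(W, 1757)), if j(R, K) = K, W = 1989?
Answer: 501103439937351216/37523 ≈ 1.3355e+13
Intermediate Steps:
n = 86687153483/37523 (n = -616734/(-112569) + 2310235 = -616734*(-1/112569) + 2310235 = 205578/37523 + 2310235 = 86687153483/37523 ≈ 2.3102e+6)
(n + 2609243)*(2712871 + j(W, 1757)) = (86687153483/37523 + 2609243)*(2712871 + 1757) = (184593778572/37523)*2714628 = 501103439937351216/37523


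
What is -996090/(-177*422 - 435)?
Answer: 332030/25043 ≈ 13.258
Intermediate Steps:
-996090/(-177*422 - 435) = -996090/(-74694 - 435) = -996090/(-75129) = -996090*(-1/75129) = 332030/25043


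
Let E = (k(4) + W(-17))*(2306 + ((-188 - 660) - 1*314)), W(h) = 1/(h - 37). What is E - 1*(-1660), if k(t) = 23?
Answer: 754672/27 ≈ 27951.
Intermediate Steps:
W(h) = 1/(-37 + h)
E = 709852/27 (E = (23 + 1/(-37 - 17))*(2306 + ((-188 - 660) - 1*314)) = (23 + 1/(-54))*(2306 + (-848 - 314)) = (23 - 1/54)*(2306 - 1162) = (1241/54)*1144 = 709852/27 ≈ 26291.)
E - 1*(-1660) = 709852/27 - 1*(-1660) = 709852/27 + 1660 = 754672/27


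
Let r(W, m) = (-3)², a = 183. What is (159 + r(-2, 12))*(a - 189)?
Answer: -1008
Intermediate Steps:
r(W, m) = 9
(159 + r(-2, 12))*(a - 189) = (159 + 9)*(183 - 189) = 168*(-6) = -1008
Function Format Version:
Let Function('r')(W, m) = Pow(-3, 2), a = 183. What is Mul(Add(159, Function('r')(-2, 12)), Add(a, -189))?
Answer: -1008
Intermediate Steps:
Function('r')(W, m) = 9
Mul(Add(159, Function('r')(-2, 12)), Add(a, -189)) = Mul(Add(159, 9), Add(183, -189)) = Mul(168, -6) = -1008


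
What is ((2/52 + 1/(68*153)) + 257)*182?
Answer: 243354853/5202 ≈ 46781.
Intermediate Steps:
((2/52 + 1/(68*153)) + 257)*182 = ((2*(1/52) + (1/68)*(1/153)) + 257)*182 = ((1/26 + 1/10404) + 257)*182 = (5215/135252 + 257)*182 = (34764979/135252)*182 = 243354853/5202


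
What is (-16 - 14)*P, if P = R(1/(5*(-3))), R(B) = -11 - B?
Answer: 328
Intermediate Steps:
P = -164/15 (P = -11 - 1/(5*(-3)) = -11 - 1/(-15) = -11 - 1*(-1/15) = -11 + 1/15 = -164/15 ≈ -10.933)
(-16 - 14)*P = (-16 - 14)*(-164/15) = -30*(-164/15) = 328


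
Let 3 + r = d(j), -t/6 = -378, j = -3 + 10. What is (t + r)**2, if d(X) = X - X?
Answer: 5130225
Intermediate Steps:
j = 7
d(X) = 0
t = 2268 (t = -6*(-378) = 2268)
r = -3 (r = -3 + 0 = -3)
(t + r)**2 = (2268 - 3)**2 = 2265**2 = 5130225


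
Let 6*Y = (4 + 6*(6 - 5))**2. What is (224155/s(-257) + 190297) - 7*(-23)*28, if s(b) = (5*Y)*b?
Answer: 2503109757/12850 ≈ 1.9479e+5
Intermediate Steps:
Y = 50/3 (Y = (4 + 6*(6 - 5))**2/6 = (4 + 6*1)**2/6 = (4 + 6)**2/6 = (1/6)*10**2 = (1/6)*100 = 50/3 ≈ 16.667)
s(b) = 250*b/3 (s(b) = (5*(50/3))*b = 250*b/3)
(224155/s(-257) + 190297) - 7*(-23)*28 = (224155/(((250/3)*(-257))) + 190297) - 7*(-23)*28 = (224155/(-64250/3) + 190297) + 161*28 = (224155*(-3/64250) + 190297) + 4508 = (-134493/12850 + 190297) + 4508 = 2445181957/12850 + 4508 = 2503109757/12850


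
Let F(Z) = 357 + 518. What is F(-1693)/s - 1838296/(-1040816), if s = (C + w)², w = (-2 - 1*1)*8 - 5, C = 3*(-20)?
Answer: 1933982077/1030537942 ≈ 1.8767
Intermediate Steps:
C = -60
F(Z) = 875
w = -29 (w = (-2 - 1)*8 - 5 = -3*8 - 5 = -24 - 5 = -29)
s = 7921 (s = (-60 - 29)² = (-89)² = 7921)
F(-1693)/s - 1838296/(-1040816) = 875/7921 - 1838296/(-1040816) = 875*(1/7921) - 1838296*(-1/1040816) = 875/7921 + 229787/130102 = 1933982077/1030537942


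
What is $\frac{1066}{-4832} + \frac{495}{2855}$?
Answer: $- \frac{65159}{1379536} \approx -0.047233$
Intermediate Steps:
$\frac{1066}{-4832} + \frac{495}{2855} = 1066 \left(- \frac{1}{4832}\right) + 495 \cdot \frac{1}{2855} = - \frac{533}{2416} + \frac{99}{571} = - \frac{65159}{1379536}$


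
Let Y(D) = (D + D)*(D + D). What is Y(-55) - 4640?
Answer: 7460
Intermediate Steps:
Y(D) = 4*D² (Y(D) = (2*D)*(2*D) = 4*D²)
Y(-55) - 4640 = 4*(-55)² - 4640 = 4*3025 - 4640 = 12100 - 4640 = 7460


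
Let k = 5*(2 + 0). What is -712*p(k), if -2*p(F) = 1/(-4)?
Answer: -89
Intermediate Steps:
k = 10 (k = 5*2 = 10)
p(F) = 1/8 (p(F) = -1/2/(-4) = -1/2*(-1/4) = 1/8)
-712*p(k) = -712*1/8 = -89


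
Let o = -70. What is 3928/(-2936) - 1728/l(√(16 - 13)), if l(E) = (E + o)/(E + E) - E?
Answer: 970513/2118691 + 262656*√3/5773 ≈ 79.262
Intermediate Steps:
l(E) = -E + (-70 + E)/(2*E) (l(E) = (E - 70)/(E + E) - E = (-70 + E)/((2*E)) - E = (-70 + E)*(1/(2*E)) - E = (-70 + E)/(2*E) - E = -E + (-70 + E)/(2*E))
3928/(-2936) - 1728/l(√(16 - 13)) = 3928/(-2936) - 1728/(½ - √(16 - 13) - 35/√(16 - 13)) = 3928*(-1/2936) - 1728/(½ - √3 - 35*√3/3) = -491/367 - 1728/(½ - √3 - 35*√3/3) = -491/367 - 1728/(½ - 38*√3/3)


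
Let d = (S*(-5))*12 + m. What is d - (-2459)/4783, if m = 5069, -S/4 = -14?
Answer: 8176606/4783 ≈ 1709.5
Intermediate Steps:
S = 56 (S = -4*(-14) = 56)
d = 1709 (d = (56*(-5))*12 + 5069 = -280*12 + 5069 = -3360 + 5069 = 1709)
d - (-2459)/4783 = 1709 - (-2459)/4783 = 1709 - 1*(-2459/4783) = 1709 + 2459/4783 = 8176606/4783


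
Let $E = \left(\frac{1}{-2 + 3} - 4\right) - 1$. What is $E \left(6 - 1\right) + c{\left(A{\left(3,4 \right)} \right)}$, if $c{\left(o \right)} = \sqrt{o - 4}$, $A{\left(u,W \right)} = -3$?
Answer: $-20 + i \sqrt{7} \approx -20.0 + 2.6458 i$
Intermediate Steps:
$c{\left(o \right)} = \sqrt{-4 + o}$
$E = -4$ ($E = \left(1^{-1} - 4\right) - 1 = \left(1 - 4\right) - 1 = -3 - 1 = -4$)
$E \left(6 - 1\right) + c{\left(A{\left(3,4 \right)} \right)} = - 4 \left(6 - 1\right) + \sqrt{-4 - 3} = \left(-4\right) 5 + \sqrt{-7} = -20 + i \sqrt{7}$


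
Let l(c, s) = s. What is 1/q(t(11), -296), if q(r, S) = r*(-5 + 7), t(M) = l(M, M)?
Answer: 1/22 ≈ 0.045455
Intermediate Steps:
t(M) = M
q(r, S) = 2*r (q(r, S) = r*2 = 2*r)
1/q(t(11), -296) = 1/(2*11) = 1/22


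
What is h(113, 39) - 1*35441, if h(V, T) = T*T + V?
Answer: -33807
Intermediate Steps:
h(V, T) = V + T² (h(V, T) = T² + V = V + T²)
h(113, 39) - 1*35441 = (113 + 39²) - 1*35441 = (113 + 1521) - 35441 = 1634 - 35441 = -33807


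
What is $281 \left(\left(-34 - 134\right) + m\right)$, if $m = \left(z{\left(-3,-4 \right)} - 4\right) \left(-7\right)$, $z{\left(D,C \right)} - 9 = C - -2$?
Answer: $-53109$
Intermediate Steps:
$z{\left(D,C \right)} = 11 + C$ ($z{\left(D,C \right)} = 9 + \left(C - -2\right) = 9 + \left(C + 2\right) = 9 + \left(2 + C\right) = 11 + C$)
$m = -21$ ($m = \left(\left(11 - 4\right) - 4\right) \left(-7\right) = \left(7 - 4\right) \left(-7\right) = 3 \left(-7\right) = -21$)
$281 \left(\left(-34 - 134\right) + m\right) = 281 \left(\left(-34 - 134\right) - 21\right) = 281 \left(-168 - 21\right) = 281 \left(-189\right) = -53109$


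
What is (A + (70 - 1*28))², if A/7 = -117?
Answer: 603729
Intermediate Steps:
A = -819 (A = 7*(-117) = -819)
(A + (70 - 1*28))² = (-819 + (70 - 1*28))² = (-819 + (70 - 28))² = (-819 + 42)² = (-777)² = 603729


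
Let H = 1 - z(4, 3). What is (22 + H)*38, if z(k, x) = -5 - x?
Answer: 1178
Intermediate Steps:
H = 9 (H = 1 - (-5 - 1*3) = 1 - (-5 - 3) = 1 - 1*(-8) = 1 + 8 = 9)
(22 + H)*38 = (22 + 9)*38 = 31*38 = 1178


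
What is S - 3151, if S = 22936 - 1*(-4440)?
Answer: 24225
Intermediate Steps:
S = 27376 (S = 22936 + 4440 = 27376)
S - 3151 = 27376 - 3151 = 24225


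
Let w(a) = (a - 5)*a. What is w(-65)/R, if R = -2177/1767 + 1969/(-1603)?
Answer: -6443939775/3484477 ≈ -1849.3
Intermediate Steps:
R = -6968954/2832501 (R = -2177*1/1767 + 1969*(-1/1603) = -2177/1767 - 1969/1603 = -6968954/2832501 ≈ -2.4604)
w(a) = a*(-5 + a) (w(a) = (-5 + a)*a = a*(-5 + a))
w(-65)/R = (-65*(-5 - 65))/(-6968954/2832501) = -65*(-70)*(-2832501/6968954) = 4550*(-2832501/6968954) = -6443939775/3484477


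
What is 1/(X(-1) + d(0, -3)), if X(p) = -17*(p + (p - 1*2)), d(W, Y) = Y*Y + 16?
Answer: 1/93 ≈ 0.010753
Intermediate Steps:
d(W, Y) = 16 + Y² (d(W, Y) = Y² + 16 = 16 + Y²)
X(p) = 34 - 34*p (X(p) = -17*(p + (p - 2)) = -17*(p + (-2 + p)) = -17*(-2 + 2*p) = 34 - 34*p)
1/(X(-1) + d(0, -3)) = 1/((34 - 34*(-1)) + (16 + (-3)²)) = 1/((34 + 34) + (16 + 9)) = 1/(68 + 25) = 1/93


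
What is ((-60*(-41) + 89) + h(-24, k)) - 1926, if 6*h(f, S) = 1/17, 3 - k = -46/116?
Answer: 63547/102 ≈ 623.01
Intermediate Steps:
k = 197/58 (k = 3 - (-46)/116 = 3 - 1*(-23/58) = 3 + 23/58 = 197/58 ≈ 3.3966)
h(f, S) = 1/102 (h(f, S) = (⅙)/17 = (⅙)*(1/17) = 1/102)
((-60*(-41) + 89) + h(-24, k)) - 1926 = ((-60*(-41) + 89) + 1/102) - 1926 = ((2460 + 89) + 1/102) - 1926 = (2549 + 1/102) - 1926 = 259999/102 - 1926 = 63547/102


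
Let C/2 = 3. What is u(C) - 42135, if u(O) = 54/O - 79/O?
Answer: -252835/6 ≈ -42139.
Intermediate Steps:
C = 6 (C = 2*3 = 6)
u(O) = -25/O
u(C) - 42135 = -25/6 - 42135 = -252835/6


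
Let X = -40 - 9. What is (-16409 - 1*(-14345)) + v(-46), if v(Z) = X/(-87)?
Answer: -179519/87 ≈ -2063.4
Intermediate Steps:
X = -49
v(Z) = 49/87 (v(Z) = -49/(-87) = -49*(-1/87) = 49/87)
(-16409 - 1*(-14345)) + v(-46) = (-16409 - 1*(-14345)) + 49/87 = (-16409 + 14345) + 49/87 = -2064 + 49/87 = -179519/87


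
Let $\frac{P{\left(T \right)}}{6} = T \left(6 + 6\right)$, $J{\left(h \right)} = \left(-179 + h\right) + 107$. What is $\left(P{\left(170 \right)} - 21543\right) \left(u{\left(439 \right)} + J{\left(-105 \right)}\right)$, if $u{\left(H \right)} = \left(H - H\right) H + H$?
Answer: $-2437386$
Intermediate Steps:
$u{\left(H \right)} = H$ ($u{\left(H \right)} = 0 H + H = 0 + H = H$)
$J{\left(h \right)} = -72 + h$
$P{\left(T \right)} = 72 T$ ($P{\left(T \right)} = 6 T \left(6 + 6\right) = 6 T 12 = 6 \cdot 12 T = 72 T$)
$\left(P{\left(170 \right)} - 21543\right) \left(u{\left(439 \right)} + J{\left(-105 \right)}\right) = \left(72 \cdot 170 - 21543\right) \left(439 - 177\right) = \left(12240 - 21543\right) \left(439 - 177\right) = \left(-9303\right) 262 = -2437386$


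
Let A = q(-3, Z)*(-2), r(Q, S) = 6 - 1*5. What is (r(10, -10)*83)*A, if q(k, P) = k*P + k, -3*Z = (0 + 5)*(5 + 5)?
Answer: -7802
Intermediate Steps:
Z = -50/3 (Z = -(0 + 5)*(5 + 5)/3 = -5*10/3 = -1/3*50 = -50/3 ≈ -16.667)
q(k, P) = k + P*k (q(k, P) = P*k + k = k + P*k)
r(Q, S) = 1 (r(Q, S) = 6 - 5 = 1)
A = -94 (A = -3*(1 - 50/3)*(-2) = -3*(-47/3)*(-2) = 47*(-2) = -94)
(r(10, -10)*83)*A = (1*83)*(-94) = 83*(-94) = -7802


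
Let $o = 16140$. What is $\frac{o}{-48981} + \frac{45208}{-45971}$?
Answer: $- \frac{985434996}{750568517} \approx -1.3129$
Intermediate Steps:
$\frac{o}{-48981} + \frac{45208}{-45971} = \frac{16140}{-48981} + \frac{45208}{-45971} = 16140 \left(- \frac{1}{48981}\right) + 45208 \left(- \frac{1}{45971}\right) = - \frac{5380}{16327} - \frac{45208}{45971} = - \frac{985434996}{750568517}$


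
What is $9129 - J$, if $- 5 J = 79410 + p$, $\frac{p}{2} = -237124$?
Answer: $- \frac{349193}{5} \approx -69839.0$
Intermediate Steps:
$p = -474248$ ($p = 2 \left(-237124\right) = -474248$)
$J = \frac{394838}{5}$ ($J = - \frac{79410 - 474248}{5} = \left(- \frac{1}{5}\right) \left(-394838\right) = \frac{394838}{5} \approx 78968.0$)
$9129 - J = 9129 - \frac{394838}{5} = - \frac{349193}{5}$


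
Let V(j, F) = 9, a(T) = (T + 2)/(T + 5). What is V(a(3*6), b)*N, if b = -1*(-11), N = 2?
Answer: 18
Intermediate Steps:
a(T) = (2 + T)/(5 + T)
b = 11
V(a(3*6), b)*N = 9*2 = 18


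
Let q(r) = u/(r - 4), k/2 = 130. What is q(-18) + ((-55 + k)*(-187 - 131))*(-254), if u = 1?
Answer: 364281719/22 ≈ 1.6558e+7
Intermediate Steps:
k = 260 (k = 2*130 = 260)
q(r) = 1/(-4 + r) (q(r) = 1/(r - 4) = 1/(-4 + r))
q(-18) + ((-55 + k)*(-187 - 131))*(-254) = 1/(-4 - 18) + ((-55 + 260)*(-187 - 131))*(-254) = 1/(-22) + (205*(-318))*(-254) = -1/22 - 65190*(-254) = -1/22 + 16558260 = 364281719/22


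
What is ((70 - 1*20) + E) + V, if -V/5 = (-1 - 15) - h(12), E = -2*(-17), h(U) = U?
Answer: 224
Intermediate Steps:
E = 34
V = 140 (V = -5*((-1 - 15) - 1*12) = -5*(-16 - 12) = -5*(-28) = 140)
((70 - 1*20) + E) + V = ((70 - 1*20) + 34) + 140 = ((70 - 20) + 34) + 140 = (50 + 34) + 140 = 84 + 140 = 224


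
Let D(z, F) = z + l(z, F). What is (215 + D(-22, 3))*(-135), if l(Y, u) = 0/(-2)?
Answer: -26055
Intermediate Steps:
l(Y, u) = 0 (l(Y, u) = 0*(-½) = 0)
D(z, F) = z (D(z, F) = z + 0 = z)
(215 + D(-22, 3))*(-135) = (215 - 22)*(-135) = 193*(-135) = -26055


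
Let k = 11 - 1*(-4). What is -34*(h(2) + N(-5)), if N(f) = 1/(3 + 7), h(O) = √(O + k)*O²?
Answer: -17/5 - 136*√17 ≈ -564.14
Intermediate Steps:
k = 15 (k = 11 + 4 = 15)
h(O) = O²*√(15 + O) (h(O) = √(O + 15)*O² = √(15 + O)*O² = O²*√(15 + O))
N(f) = ⅒ (N(f) = 1/10 = ⅒)
-34*(h(2) + N(-5)) = -34*(2²*√(15 + 2) + ⅒) = -34*(4*√17 + ⅒) = -34*(⅒ + 4*√17) = -17/5 - 136*√17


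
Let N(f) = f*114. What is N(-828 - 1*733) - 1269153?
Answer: -1447107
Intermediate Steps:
N(f) = 114*f
N(-828 - 1*733) - 1269153 = 114*(-828 - 1*733) - 1269153 = 114*(-828 - 733) - 1269153 = 114*(-1561) - 1269153 = -177954 - 1269153 = -1447107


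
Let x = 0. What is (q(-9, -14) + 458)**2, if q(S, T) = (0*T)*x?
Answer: 209764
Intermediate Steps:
q(S, T) = 0 (q(S, T) = (0*T)*0 = 0*0 = 0)
(q(-9, -14) + 458)**2 = (0 + 458)**2 = 458**2 = 209764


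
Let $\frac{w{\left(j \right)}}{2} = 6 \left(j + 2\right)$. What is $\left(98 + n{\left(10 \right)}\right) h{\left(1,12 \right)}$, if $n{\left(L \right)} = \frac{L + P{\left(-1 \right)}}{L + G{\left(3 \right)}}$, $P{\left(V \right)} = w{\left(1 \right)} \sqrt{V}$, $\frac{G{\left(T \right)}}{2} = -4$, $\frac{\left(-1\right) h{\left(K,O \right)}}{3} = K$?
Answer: $-309 - 54 i \approx -309.0 - 54.0 i$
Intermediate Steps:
$w{\left(j \right)} = 24 + 12 j$ ($w{\left(j \right)} = 2 \cdot 6 \left(j + 2\right) = 2 \cdot 6 \left(2 + j\right) = 2 \left(12 + 6 j\right) = 24 + 12 j$)
$h{\left(K,O \right)} = - 3 K$
$G{\left(T \right)} = -8$ ($G{\left(T \right)} = 2 \left(-4\right) = -8$)
$P{\left(V \right)} = 36 \sqrt{V}$ ($P{\left(V \right)} = \left(24 + 12 \cdot 1\right) \sqrt{V} = \left(24 + 12\right) \sqrt{V} = 36 \sqrt{V}$)
$n{\left(L \right)} = \frac{L + 36 i}{-8 + L}$ ($n{\left(L \right)} = \frac{L + 36 \sqrt{-1}}{L - 8} = \frac{L + 36 i}{-8 + L}$)
$\left(98 + n{\left(10 \right)}\right) h{\left(1,12 \right)} = \left(98 + \frac{10 + 36 i}{-8 + 10}\right) \left(\left(-3\right) 1\right) = \left(98 + \frac{10 + 36 i}{2}\right) \left(-3\right) = \left(98 + \left(5 + 18 i\right)\right) \left(-3\right) = \left(103 + 18 i\right) \left(-3\right) = -309 - 54 i$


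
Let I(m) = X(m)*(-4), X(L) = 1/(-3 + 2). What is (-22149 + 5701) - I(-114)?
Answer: -16452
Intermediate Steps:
X(L) = -1 (X(L) = 1/(-1) = -1)
I(m) = 4 (I(m) = -1*(-4) = 4)
(-22149 + 5701) - I(-114) = (-22149 + 5701) - 1*4 = -16448 - 4 = -16452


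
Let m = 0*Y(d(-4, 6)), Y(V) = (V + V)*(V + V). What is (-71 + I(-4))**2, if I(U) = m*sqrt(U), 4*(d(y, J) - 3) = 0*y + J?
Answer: 5041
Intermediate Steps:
d(y, J) = 3 + J/4 (d(y, J) = 3 + (0*y + J)/4 = 3 + (0 + J)/4 = 3 + J/4)
Y(V) = 4*V**2 (Y(V) = (2*V)*(2*V) = 4*V**2)
m = 0 (m = 0*(4*(3 + (1/4)*6)**2) = 0*(4*(3 + 3/2)**2) = 0*(4*(9/2)**2) = 0*(4*(81/4)) = 0*81 = 0)
I(U) = 0 (I(U) = 0*sqrt(U) = 0)
(-71 + I(-4))**2 = (-71 + 0)**2 = (-71)**2 = 5041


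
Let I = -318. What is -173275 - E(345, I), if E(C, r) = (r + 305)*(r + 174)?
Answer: -175147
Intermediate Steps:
E(C, r) = (174 + r)*(305 + r) (E(C, r) = (305 + r)*(174 + r) = (174 + r)*(305 + r))
-173275 - E(345, I) = -173275 - (53070 + (-318)² + 479*(-318)) = -173275 - (53070 + 101124 - 152322) = -173275 - 1*1872 = -173275 - 1872 = -175147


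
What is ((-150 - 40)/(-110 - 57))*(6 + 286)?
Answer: 55480/167 ≈ 332.22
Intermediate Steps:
((-150 - 40)/(-110 - 57))*(6 + 286) = -190/(-167)*292 = -190*(-1/167)*292 = (190/167)*292 = 55480/167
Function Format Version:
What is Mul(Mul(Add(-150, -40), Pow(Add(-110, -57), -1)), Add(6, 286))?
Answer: Rational(55480, 167) ≈ 332.22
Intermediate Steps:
Mul(Mul(Add(-150, -40), Pow(Add(-110, -57), -1)), Add(6, 286)) = Mul(Mul(-190, Pow(-167, -1)), 292) = Mul(Mul(-190, Rational(-1, 167)), 292) = Mul(Rational(190, 167), 292) = Rational(55480, 167)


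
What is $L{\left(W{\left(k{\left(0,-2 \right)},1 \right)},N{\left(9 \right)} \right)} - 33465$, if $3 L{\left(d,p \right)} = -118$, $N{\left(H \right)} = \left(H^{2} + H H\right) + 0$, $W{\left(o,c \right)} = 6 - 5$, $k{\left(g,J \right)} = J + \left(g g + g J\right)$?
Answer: $- \frac{100513}{3} \approx -33504.0$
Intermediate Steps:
$k{\left(g,J \right)} = J + g^{2} + J g$ ($k{\left(g,J \right)} = J + \left(g^{2} + J g\right) = J + g^{2} + J g$)
$W{\left(o,c \right)} = 1$
$N{\left(H \right)} = 2 H^{2}$ ($N{\left(H \right)} = \left(H^{2} + H^{2}\right) + 0 = 2 H^{2} + 0 = 2 H^{2}$)
$L{\left(d,p \right)} = - \frac{118}{3}$ ($L{\left(d,p \right)} = \frac{1}{3} \left(-118\right) = - \frac{118}{3}$)
$L{\left(W{\left(k{\left(0,-2 \right)},1 \right)},N{\left(9 \right)} \right)} - 33465 = - \frac{118}{3} - 33465 = - \frac{100513}{3}$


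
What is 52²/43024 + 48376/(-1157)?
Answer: -129887531/3111173 ≈ -41.749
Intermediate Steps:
52²/43024 + 48376/(-1157) = 2704*(1/43024) + 48376*(-1/1157) = 169/2689 - 48376/1157 = -129887531/3111173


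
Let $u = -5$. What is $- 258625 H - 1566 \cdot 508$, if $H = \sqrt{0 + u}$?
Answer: $-795528 - 258625 i \sqrt{5} \approx -7.9553 \cdot 10^{5} - 5.783 \cdot 10^{5} i$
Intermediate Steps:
$H = i \sqrt{5}$ ($H = \sqrt{0 - 5} = \sqrt{-5} = i \sqrt{5} \approx 2.2361 i$)
$- 258625 H - 1566 \cdot 508 = - 258625 i \sqrt{5} - 1566 \cdot 508 = - 258625 i \sqrt{5} - 795528 = -795528 - 258625 i \sqrt{5}$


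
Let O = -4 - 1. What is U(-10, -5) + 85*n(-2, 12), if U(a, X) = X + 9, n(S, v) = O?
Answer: -421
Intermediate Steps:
O = -5
n(S, v) = -5
U(a, X) = 9 + X
U(-10, -5) + 85*n(-2, 12) = (9 - 5) + 85*(-5) = 4 - 425 = -421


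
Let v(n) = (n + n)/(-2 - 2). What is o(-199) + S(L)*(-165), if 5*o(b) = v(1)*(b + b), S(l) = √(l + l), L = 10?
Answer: 199/5 - 330*√5 ≈ -698.10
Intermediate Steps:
v(n) = -n/2 (v(n) = (2*n)/(-4) = (2*n)*(-¼) = -n/2)
S(l) = √2*√l (S(l) = √(2*l) = √2*√l)
o(b) = -b/5 (o(b) = ((-½*1)*(b + b))/5 = (-b)/5 = -b/5)
o(-199) + S(L)*(-165) = -⅕*(-199) + (√2*√10)*(-165) = 199/5 + (2*√5)*(-165) = 199/5 - 330*√5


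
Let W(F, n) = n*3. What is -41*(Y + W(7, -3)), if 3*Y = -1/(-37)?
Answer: 40918/111 ≈ 368.63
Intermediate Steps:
W(F, n) = 3*n
Y = 1/111 (Y = (-1/(-37))/3 = (-1*(-1/37))/3 = (⅓)*(1/37) = 1/111 ≈ 0.0090090)
-41*(Y + W(7, -3)) = -41*(1/111 + 3*(-3)) = -41*(1/111 - 9) = -41*(-998/111) = 40918/111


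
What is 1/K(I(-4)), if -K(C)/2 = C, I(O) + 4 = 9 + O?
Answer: -½ ≈ -0.50000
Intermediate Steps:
I(O) = 5 + O (I(O) = -4 + (9 + O) = 5 + O)
K(C) = -2*C
1/K(I(-4)) = 1/(-2*(5 - 4)) = 1/(-2*1) = 1/(-2) = -½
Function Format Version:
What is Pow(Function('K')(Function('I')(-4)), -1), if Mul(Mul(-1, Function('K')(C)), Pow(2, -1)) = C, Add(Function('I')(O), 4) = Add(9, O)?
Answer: Rational(-1, 2) ≈ -0.50000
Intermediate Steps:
Function('I')(O) = Add(5, O) (Function('I')(O) = Add(-4, Add(9, O)) = Add(5, O))
Function('K')(C) = Mul(-2, C)
Pow(Function('K')(Function('I')(-4)), -1) = Pow(Mul(-2, Add(5, -4)), -1) = Pow(Mul(-2, 1), -1) = Pow(-2, -1) = Rational(-1, 2)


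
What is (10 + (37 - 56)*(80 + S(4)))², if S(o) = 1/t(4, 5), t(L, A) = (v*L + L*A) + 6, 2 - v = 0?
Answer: 2637746881/1156 ≈ 2.2818e+6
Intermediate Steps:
v = 2 (v = 2 - 1*0 = 2 + 0 = 2)
t(L, A) = 6 + 2*L + A*L (t(L, A) = (2*L + L*A) + 6 = (2*L + A*L) + 6 = 6 + 2*L + A*L)
S(o) = 1/34 (S(o) = 1/(6 + 2*4 + 5*4) = 1/(6 + 8 + 20) = 1/34)
(10 + (37 - 56)*(80 + S(4)))² = (10 + (37 - 56)*(80 + 1/34))² = (10 - 19*2721/34)² = (10 - 51699/34)² = (-51359/34)² = 2637746881/1156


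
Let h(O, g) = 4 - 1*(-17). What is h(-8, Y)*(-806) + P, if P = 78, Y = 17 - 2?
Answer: -16848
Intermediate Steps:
Y = 15
h(O, g) = 21 (h(O, g) = 4 + 17 = 21)
h(-8, Y)*(-806) + P = 21*(-806) + 78 = -16926 + 78 = -16848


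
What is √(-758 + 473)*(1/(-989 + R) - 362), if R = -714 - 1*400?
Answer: -761287*I*√285/2103 ≈ -6111.3*I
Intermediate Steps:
R = -1114 (R = -714 - 400 = -1114)
√(-758 + 473)*(1/(-989 + R) - 362) = √(-758 + 473)*(1/(-989 - 1114) - 362) = √(-285)*(1/(-2103) - 362) = (I*√285)*(-1/2103 - 362) = (I*√285)*(-761287/2103) = -761287*I*√285/2103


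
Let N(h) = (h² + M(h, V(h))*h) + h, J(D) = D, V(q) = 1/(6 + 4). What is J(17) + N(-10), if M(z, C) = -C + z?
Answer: 208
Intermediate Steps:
V(q) = ⅒ (V(q) = 1/10 = ⅒)
M(z, C) = z - C
N(h) = h + h² + h*(-⅒ + h) (N(h) = (h² + (h - 1*⅒)*h) + h = (h² + (h - ⅒)*h) + h = (h² + (-⅒ + h)*h) + h = (h² + h*(-⅒ + h)) + h = h + h² + h*(-⅒ + h))
J(17) + N(-10) = 17 + (⅒)*(-10)*(9 + 20*(-10)) = 17 + (⅒)*(-10)*(9 - 200) = 17 + (⅒)*(-10)*(-191) = 17 + 191 = 208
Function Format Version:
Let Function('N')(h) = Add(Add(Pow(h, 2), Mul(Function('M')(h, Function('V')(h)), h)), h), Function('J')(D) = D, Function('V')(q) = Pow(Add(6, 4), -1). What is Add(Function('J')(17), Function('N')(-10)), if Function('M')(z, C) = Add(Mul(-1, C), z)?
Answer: 208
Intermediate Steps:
Function('V')(q) = Rational(1, 10) (Function('V')(q) = Pow(10, -1) = Rational(1, 10))
Function('M')(z, C) = Add(z, Mul(-1, C))
Function('N')(h) = Add(h, Pow(h, 2), Mul(h, Add(Rational(-1, 10), h))) (Function('N')(h) = Add(Add(Pow(h, 2), Mul(Add(h, Mul(-1, Rational(1, 10))), h)), h) = Add(Add(Pow(h, 2), Mul(Add(h, Rational(-1, 10)), h)), h) = Add(Add(Pow(h, 2), Mul(Add(Rational(-1, 10), h), h)), h) = Add(Add(Pow(h, 2), Mul(h, Add(Rational(-1, 10), h))), h) = Add(h, Pow(h, 2), Mul(h, Add(Rational(-1, 10), h))))
Add(Function('J')(17), Function('N')(-10)) = Add(17, Mul(Rational(1, 10), -10, Add(9, Mul(20, -10)))) = Add(17, Mul(Rational(1, 10), -10, Add(9, -200))) = Add(17, Mul(Rational(1, 10), -10, -191)) = Add(17, 191) = 208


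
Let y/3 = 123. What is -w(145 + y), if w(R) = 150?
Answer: -150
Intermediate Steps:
y = 369 (y = 3*123 = 369)
-w(145 + y) = -1*150 = -150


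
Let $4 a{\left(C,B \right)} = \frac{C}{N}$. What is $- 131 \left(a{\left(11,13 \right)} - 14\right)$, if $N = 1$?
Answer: $\frac{5895}{4} \approx 1473.8$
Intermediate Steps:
$a{\left(C,B \right)} = \frac{C}{4}$ ($a{\left(C,B \right)} = \frac{C 1^{-1}}{4} = \frac{C 1}{4} = \frac{C}{4}$)
$- 131 \left(a{\left(11,13 \right)} - 14\right) = - 131 \left(\frac{1}{4} \cdot 11 - 14\right) = - 131 \left(\frac{11}{4} - 14\right) = \left(-131\right) \left(- \frac{45}{4}\right) = \frac{5895}{4}$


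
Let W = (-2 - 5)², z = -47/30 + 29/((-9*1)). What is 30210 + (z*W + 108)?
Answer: 2707501/90 ≈ 30083.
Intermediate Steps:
z = -431/90 (z = -47*1/30 + 29/(-9) = -47/30 + 29*(-⅑) = -47/30 - 29/9 = -431/90 ≈ -4.7889)
W = 49 (W = (-7)² = 49)
30210 + (z*W + 108) = 30210 + (-431/90*49 + 108) = 30210 + (-21119/90 + 108) = 30210 - 11399/90 = 2707501/90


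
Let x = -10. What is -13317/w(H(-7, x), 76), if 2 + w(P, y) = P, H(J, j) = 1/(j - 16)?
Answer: 346242/53 ≈ 6532.9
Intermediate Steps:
H(J, j) = 1/(-16 + j)
w(P, y) = -2 + P
-13317/w(H(-7, x), 76) = -13317/(-2 + 1/(-16 - 10)) = -13317/(-2 + 1/(-26)) = -13317/(-2 - 1/26) = -13317/(-53/26) = -13317*(-26/53) = 346242/53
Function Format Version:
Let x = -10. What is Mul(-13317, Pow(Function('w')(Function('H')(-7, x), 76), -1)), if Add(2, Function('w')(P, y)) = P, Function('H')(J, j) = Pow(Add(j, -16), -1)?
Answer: Rational(346242, 53) ≈ 6532.9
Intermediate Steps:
Function('H')(J, j) = Pow(Add(-16, j), -1)
Function('w')(P, y) = Add(-2, P)
Mul(-13317, Pow(Function('w')(Function('H')(-7, x), 76), -1)) = Mul(-13317, Pow(Add(-2, Pow(Add(-16, -10), -1)), -1)) = Mul(-13317, Pow(Add(-2, Pow(-26, -1)), -1)) = Mul(-13317, Pow(Add(-2, Rational(-1, 26)), -1)) = Mul(-13317, Pow(Rational(-53, 26), -1)) = Mul(-13317, Rational(-26, 53)) = Rational(346242, 53)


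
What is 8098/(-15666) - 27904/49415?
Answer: -418653367/387067695 ≈ -1.0816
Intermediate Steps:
8098/(-15666) - 27904/49415 = 8098*(-1/15666) - 27904*1/49415 = -4049/7833 - 27904/49415 = -418653367/387067695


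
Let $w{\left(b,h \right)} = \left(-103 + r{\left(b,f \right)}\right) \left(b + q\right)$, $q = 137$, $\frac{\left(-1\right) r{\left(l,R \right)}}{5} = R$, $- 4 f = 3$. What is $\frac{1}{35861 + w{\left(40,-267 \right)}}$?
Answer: $\frac{4}{73175} \approx 5.4663 \cdot 10^{-5}$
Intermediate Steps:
$f = - \frac{3}{4}$ ($f = \left(- \frac{1}{4}\right) 3 = - \frac{3}{4} \approx -0.75$)
$r{\left(l,R \right)} = - 5 R$
$w{\left(b,h \right)} = - \frac{54389}{4} - \frac{397 b}{4}$ ($w{\left(b,h \right)} = \left(-103 - - \frac{15}{4}\right) \left(b + 137\right) = \left(-103 + \frac{15}{4}\right) \left(137 + b\right) = - \frac{397 \left(137 + b\right)}{4} = - \frac{54389}{4} - \frac{397 b}{4}$)
$\frac{1}{35861 + w{\left(40,-267 \right)}} = \frac{1}{35861 - \frac{70269}{4}} = \frac{1}{\frac{73175}{4}} = \frac{4}{73175}$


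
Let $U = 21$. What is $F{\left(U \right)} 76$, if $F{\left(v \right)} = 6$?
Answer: $456$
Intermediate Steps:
$F{\left(U \right)} 76 = 6 \cdot 76 = 456$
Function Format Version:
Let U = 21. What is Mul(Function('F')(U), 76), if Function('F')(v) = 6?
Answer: 456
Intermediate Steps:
Mul(Function('F')(U), 76) = Mul(6, 76) = 456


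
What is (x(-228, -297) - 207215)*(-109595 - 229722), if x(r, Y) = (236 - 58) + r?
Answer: 70328538005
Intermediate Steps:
x(r, Y) = 178 + r
(x(-228, -297) - 207215)*(-109595 - 229722) = ((178 - 228) - 207215)*(-109595 - 229722) = (-50 - 207215)*(-339317) = -207265*(-339317) = 70328538005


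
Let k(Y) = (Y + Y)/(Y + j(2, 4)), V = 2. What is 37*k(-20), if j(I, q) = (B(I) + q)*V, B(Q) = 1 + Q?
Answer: 740/3 ≈ 246.67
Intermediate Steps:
j(I, q) = 2 + 2*I + 2*q (j(I, q) = ((1 + I) + q)*2 = (1 + I + q)*2 = 2 + 2*I + 2*q)
k(Y) = 2*Y/(14 + Y) (k(Y) = (Y + Y)/(Y + (2 + 2*2 + 2*4)) = (2*Y)/(Y + (2 + 4 + 8)) = (2*Y)/(Y + 14) = (2*Y)/(14 + Y) = 2*Y/(14 + Y))
37*k(-20) = 37*(2*(-20)/(14 - 20)) = 37*(2*(-20)/(-6)) = 37*(2*(-20)*(-⅙)) = 37*(20/3) = 740/3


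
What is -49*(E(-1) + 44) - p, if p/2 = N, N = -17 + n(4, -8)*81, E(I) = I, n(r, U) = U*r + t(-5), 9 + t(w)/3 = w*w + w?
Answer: -2235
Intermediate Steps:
t(w) = -27 + 3*w + 3*w**2 (t(w) = -27 + 3*(w*w + w) = -27 + 3*(w**2 + w) = -27 + 3*(w + w**2) = -27 + (3*w + 3*w**2) = -27 + 3*w + 3*w**2)
n(r, U) = 33 + U*r (n(r, U) = U*r + (-27 + 3*(-5) + 3*(-5)**2) = U*r + (-27 - 15 + 3*25) = U*r + (-27 - 15 + 75) = U*r + 33 = 33 + U*r)
N = 64 (N = -17 + (33 - 8*4)*81 = -17 + (33 - 32)*81 = -17 + 1*81 = -17 + 81 = 64)
p = 128 (p = 2*64 = 128)
-49*(E(-1) + 44) - p = -49*(-1 + 44) - 1*128 = -49*43 - 128 = -2107 - 128 = -2235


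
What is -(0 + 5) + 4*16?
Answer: 59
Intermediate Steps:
-(0 + 5) + 4*16 = -1*5 + 64 = -5 + 64 = 59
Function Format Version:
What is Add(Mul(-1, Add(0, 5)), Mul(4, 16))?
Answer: 59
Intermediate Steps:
Add(Mul(-1, Add(0, 5)), Mul(4, 16)) = Add(Mul(-1, 5), 64) = Add(-5, 64) = 59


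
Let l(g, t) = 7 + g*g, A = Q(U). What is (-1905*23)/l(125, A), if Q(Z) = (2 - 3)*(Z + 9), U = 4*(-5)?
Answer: -43815/15632 ≈ -2.8029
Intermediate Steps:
U = -20
Q(Z) = -9 - Z (Q(Z) = -(9 + Z) = -9 - Z)
A = 11 (A = -9 - 1*(-20) = -9 + 20 = 11)
l(g, t) = 7 + g**2
(-1905*23)/l(125, A) = (-1905*23)/(7 + 125**2) = -43815/(7 + 15625) = -43815/15632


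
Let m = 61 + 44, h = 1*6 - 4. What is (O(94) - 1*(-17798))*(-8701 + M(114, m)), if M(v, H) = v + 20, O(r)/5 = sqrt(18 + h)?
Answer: -152475466 - 85670*sqrt(5) ≈ -1.5267e+8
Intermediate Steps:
h = 2 (h = 6 - 4 = 2)
m = 105
O(r) = 10*sqrt(5) (O(r) = 5*sqrt(18 + 2) = 5*sqrt(20) = 5*(2*sqrt(5)) = 10*sqrt(5))
M(v, H) = 20 + v
(O(94) - 1*(-17798))*(-8701 + M(114, m)) = (10*sqrt(5) - 1*(-17798))*(-8701 + (20 + 114)) = (10*sqrt(5) + 17798)*(-8701 + 134) = (17798 + 10*sqrt(5))*(-8567) = -152475466 - 85670*sqrt(5)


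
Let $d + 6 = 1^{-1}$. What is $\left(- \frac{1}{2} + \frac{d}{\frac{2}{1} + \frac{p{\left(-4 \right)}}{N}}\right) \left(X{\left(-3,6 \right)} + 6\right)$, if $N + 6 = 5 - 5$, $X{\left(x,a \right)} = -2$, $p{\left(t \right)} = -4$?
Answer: $- \frac{19}{2} \approx -9.5$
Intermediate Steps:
$N = -6$ ($N = -6 + \left(5 - 5\right) = -6 + 0 = -6$)
$d = -5$ ($d = -6 + 1^{-1} = -6 + 1 = -5$)
$\left(- \frac{1}{2} + \frac{d}{\frac{2}{1} + \frac{p{\left(-4 \right)}}{N}}\right) \left(X{\left(-3,6 \right)} + 6\right) = \left(- \frac{1}{2} - \frac{5}{\frac{2}{1} - \frac{4}{-6}}\right) \left(-2 + 6\right) = \left(\left(-1\right) \frac{1}{2} - \frac{5}{2 \cdot 1 - - \frac{2}{3}}\right) 4 = \left(- \frac{1}{2} - \frac{5}{2 + \frac{2}{3}}\right) 4 = \left(- \frac{1}{2} - \frac{5}{\frac{8}{3}}\right) 4 = \left(- \frac{1}{2} - \frac{15}{8}\right) 4 = \left(- \frac{19}{8}\right) 4 = - \frac{19}{2}$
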